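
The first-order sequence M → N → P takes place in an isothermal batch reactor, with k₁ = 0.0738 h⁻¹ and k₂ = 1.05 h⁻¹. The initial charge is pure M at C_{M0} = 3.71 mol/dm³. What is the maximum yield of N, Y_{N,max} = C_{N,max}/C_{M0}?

0.0575

For a first-order series the maximum intermediate yield is C_{N,max}/C_{M0} = (k₁/k₂)^[k₂/(k₂−k₁)].
= (0.0738/1.05)^(1.05/(1.05−0.0738)) = (0.07029)^(1.076) = 0.05750.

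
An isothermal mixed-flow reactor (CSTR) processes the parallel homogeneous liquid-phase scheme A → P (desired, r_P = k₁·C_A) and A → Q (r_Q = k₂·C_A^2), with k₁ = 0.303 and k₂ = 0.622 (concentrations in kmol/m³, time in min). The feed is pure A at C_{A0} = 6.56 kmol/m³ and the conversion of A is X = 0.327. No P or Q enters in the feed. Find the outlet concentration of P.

0.213 kmol/m³

Exit C_A = C_{A0}(1−X) = 6.56×0.673 = 4.415 kmol/m³.
In a CSTR the entire volume is at exit conditions, so r_P = 0.303×4.415 = 1.338 and r_Q = 0.622×4.415^2 = 12.12.
Fraction of consumed A going to P: r_P/(r_P+r_Q) = 0.09938.
C_P = 0.09938·C_{A0}·X = 0.09938×6.56×0.327 = 0.213 kmol/m³.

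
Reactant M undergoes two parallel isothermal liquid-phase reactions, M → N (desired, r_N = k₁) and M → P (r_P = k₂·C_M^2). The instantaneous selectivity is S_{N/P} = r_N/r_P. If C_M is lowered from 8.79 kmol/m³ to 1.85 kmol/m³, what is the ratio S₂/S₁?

S_{N/P} = (k₁/k₂)·C_M^-2, so S₂/S₁ = (C_{M,2}/C_{M,1})^-2.
= (1.85/8.79)^(-2) = (0.2105)^(-2) = 22.6.

22.6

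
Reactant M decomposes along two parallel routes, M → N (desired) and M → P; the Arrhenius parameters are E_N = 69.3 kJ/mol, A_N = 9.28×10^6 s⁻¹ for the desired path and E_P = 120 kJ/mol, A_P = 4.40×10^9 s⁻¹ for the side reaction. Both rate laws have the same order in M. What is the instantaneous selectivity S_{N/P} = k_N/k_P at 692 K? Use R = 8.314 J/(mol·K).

Since both paths have the same order in M, the concentration cancels and S_{N/P} = k_N/k_P = (A_N/A_P)·exp[(E_P−E_N)/(RT)].
(E_P−E_N)/(RT) = (120−69.3)×10³/(8.314×692) = 50700/5753 = 8.812.
k_N/k_P = (9.28×10^6/4.40×10^9)·exp(8.812) = 0.002109 × 6717 = 14.2.

14.2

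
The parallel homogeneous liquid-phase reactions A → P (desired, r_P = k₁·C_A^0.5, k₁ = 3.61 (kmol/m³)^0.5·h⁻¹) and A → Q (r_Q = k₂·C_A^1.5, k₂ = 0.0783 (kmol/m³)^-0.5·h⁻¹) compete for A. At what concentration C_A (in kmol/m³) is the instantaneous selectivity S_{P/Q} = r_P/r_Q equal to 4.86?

9.49 kmol/m³

S_{P/Q} = (k₁/k₂)·C_A⁻¹ ⇒ C_A = (S·k₂/k₁)^(-1).
= (4.86×0.0783/3.61)^(-1) = (0.1054)^(-1) = 9.49 kmol/m³.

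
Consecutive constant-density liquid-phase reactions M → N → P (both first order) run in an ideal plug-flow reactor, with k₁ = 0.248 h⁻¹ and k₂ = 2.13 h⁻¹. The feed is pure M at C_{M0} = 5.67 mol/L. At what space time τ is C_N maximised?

Setting dC_N/dτ = 0 gives τ_opt = ln(k₂/k₁)/(k₂−k₁).
= ln(2.13/0.248)/(2.13−0.248) = ln(8.589)/1.882 = 2.150/1.882 = 1.14 h.

1.14 h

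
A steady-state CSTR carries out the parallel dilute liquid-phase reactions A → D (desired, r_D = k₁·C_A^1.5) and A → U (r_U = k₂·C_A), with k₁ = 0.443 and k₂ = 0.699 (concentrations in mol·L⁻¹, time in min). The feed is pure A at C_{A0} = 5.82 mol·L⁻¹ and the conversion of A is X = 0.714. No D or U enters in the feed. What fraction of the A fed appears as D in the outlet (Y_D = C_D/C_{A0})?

0.321

Exit C_A = C_{A0}(1−X) = 5.82×0.286 = 1.665 mol·L⁻¹.
In a CSTR the entire volume is at exit conditions, so r_D = 0.443×1.665^1.5 = 0.9513 and r_U = 0.699×1.665 = 1.163.
Fraction of consumed A going to D: r_D/(r_D+r_U) = 0.4498.
C_D = 0.4498·C_{A0}·X = 0.4498×5.82×0.714 = 1.87 mol·L⁻¹; Y_D = C_D/C_{A0} = 0.321.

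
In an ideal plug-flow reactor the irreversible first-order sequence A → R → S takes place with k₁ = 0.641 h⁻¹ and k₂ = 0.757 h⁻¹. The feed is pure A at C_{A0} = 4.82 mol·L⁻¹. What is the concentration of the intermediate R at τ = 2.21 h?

The intermediate concentration in a first-order A→B→C sequence is C_R = k₁C_{A0}(e^(−k₁τ) − e^(−k₂τ))/(k₂−k₁).
e^(−k₁τ) = e^(−0.641×2.21) = e^(−1.417) = 0.2425; e^(−k₂τ) = e^(−1.673) = 0.1877.
C_R = 0.641×4.82/(0.757−0.641) × (0.2425−0.1877) = 26.63×0.05485 = 1.461 mol·L⁻¹.

1.46 mol·L⁻¹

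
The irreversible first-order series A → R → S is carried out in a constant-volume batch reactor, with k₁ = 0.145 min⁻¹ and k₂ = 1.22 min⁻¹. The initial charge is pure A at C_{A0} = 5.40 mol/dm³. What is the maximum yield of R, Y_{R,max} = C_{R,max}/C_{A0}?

For a first-order series the maximum intermediate yield is C_{R,max}/C_{A0} = (k₁/k₂)^[k₂/(k₂−k₁)].
= (0.145/1.22)^(1.22/(1.22−0.145)) = (0.1189)^(1.135) = 0.08917.

0.0892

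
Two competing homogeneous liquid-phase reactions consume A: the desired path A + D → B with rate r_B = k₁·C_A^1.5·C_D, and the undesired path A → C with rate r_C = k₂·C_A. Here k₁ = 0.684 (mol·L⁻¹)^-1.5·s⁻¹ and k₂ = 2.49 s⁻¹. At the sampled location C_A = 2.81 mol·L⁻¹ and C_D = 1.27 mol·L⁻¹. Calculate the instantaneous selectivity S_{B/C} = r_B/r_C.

S_{B/C} = r_B/r_C = (k₁·C_A^1.5·C_D)/(k₂·C_A) = (k₁/k₂)·C_A^0.5·C_D.
= (0.684×2.810^1.5×1.270) / (2.49×2.810) = 4.092/6.997 = 0.585.

0.585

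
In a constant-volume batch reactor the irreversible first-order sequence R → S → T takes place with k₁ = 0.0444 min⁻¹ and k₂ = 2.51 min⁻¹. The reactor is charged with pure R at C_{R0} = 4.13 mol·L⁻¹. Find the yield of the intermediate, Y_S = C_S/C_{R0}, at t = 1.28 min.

Solving the coupled first-order balances gives C_S(t) = [k₁/(k₂−k₁)]·C_{R0}·(e^(−k₁t) − e^(−k₂t)).
e^(−k₁t) = e^(−0.0444×1.28) = e^(−0.05683) = 0.9448; e^(−k₂t) = e^(−3.213) = 0.04024.
C_S = 0.0444×4.13/(2.51−0.0444) × (0.9448−0.04024) = 0.07437×0.9045 = 0.06727 mol·L⁻¹.
Y_S = C_S/C_{R0} = 0.06727/4.13 = 0.0163.

0.0163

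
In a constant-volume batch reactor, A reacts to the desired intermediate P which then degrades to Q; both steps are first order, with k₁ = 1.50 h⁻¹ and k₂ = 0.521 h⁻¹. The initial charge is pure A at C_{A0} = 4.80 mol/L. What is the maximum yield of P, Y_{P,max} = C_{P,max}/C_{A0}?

For a first-order series the maximum intermediate yield is C_{P,max}/C_{A0} = (k₁/k₂)^[k₂/(k₂−k₁)].
= (1.50/0.521)^(0.521/(0.521−1.50)) = (2.879)^(-0.5322) = 0.5696.

0.570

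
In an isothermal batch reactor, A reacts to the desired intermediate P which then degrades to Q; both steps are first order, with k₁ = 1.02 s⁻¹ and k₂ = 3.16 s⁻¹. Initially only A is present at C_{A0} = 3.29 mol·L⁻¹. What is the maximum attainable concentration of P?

For a first-order series the maximum intermediate yield is C_{P,max}/C_{A0} = (k₁/k₂)^[k₂/(k₂−k₁)].
= (1.02/3.16)^(3.16/(3.16−1.02)) = (0.3228)^(1.477) = 0.1883.
C_{P,max} = 0.1883×3.29 = 0.619 mol·L⁻¹.

0.619 mol·L⁻¹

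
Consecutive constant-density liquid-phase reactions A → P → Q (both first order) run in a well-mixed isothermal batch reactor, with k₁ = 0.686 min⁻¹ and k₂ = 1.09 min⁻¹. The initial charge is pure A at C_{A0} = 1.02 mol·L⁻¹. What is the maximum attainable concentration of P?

For a first-order series the maximum intermediate yield is C_{P,max}/C_{A0} = (k₁/k₂)^[k₂/(k₂−k₁)].
= (0.686/1.09)^(1.09/(1.09−0.686)) = (0.6294)^(2.698) = 0.2867.
C_{P,max} = 0.2867×1.02 = 0.292 mol·L⁻¹.

0.292 mol·L⁻¹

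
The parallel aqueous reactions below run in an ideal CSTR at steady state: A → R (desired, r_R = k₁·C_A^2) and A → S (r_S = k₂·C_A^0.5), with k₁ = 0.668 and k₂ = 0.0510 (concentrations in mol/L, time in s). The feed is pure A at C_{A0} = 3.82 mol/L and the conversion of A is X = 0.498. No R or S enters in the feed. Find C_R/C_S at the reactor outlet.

34.8

Exit C_A = C_{A0}(1−X) = 3.82×0.502 = 1.918 mol/L.
Rates in a CSTR are evaluated at the outlet concentration: r_R = 0.668×1.918^2 = 2.456, r_S = 0.0510×1.918^0.5 = 0.07062.
Overall selectivity = C_R/C_S = r_Rτ/(r_Sτ) = r_R/r_S = 34.8.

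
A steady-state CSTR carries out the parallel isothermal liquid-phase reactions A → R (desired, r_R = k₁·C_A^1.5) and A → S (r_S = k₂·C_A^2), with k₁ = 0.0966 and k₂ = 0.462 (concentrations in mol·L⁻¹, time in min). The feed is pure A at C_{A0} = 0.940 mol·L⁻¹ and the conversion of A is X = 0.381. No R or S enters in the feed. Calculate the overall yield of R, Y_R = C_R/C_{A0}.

0.0820

Exit C_A = C_{A0}(1−X) = 0.940×0.619 = 0.5819 mol·L⁻¹.
Rates in a CSTR are evaluated at the outlet concentration: r_R = 0.0966×0.5819^1.5 = 0.04288, r_S = 0.462×0.5819^2 = 0.1564.
Fraction of consumed A going to R: r_R/(r_R+r_S) = 0.2151.
C_R = 0.2151·C_{A0}·X = 0.2151×0.940×0.381 = 0.0770 mol·L⁻¹; Y_R = C_R/C_{A0} = 0.0820.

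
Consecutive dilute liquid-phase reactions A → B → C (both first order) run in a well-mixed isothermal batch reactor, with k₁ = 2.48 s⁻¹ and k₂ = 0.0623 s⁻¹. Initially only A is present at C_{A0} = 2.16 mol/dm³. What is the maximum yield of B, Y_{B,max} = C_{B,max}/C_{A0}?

For a first-order series the maximum intermediate yield is C_{B,max}/C_{A0} = (k₁/k₂)^[k₂/(k₂−k₁)].
= (2.48/0.0623)^(0.0623/(0.0623−2.48)) = (39.81)^(-0.02577) = 0.9094.

0.909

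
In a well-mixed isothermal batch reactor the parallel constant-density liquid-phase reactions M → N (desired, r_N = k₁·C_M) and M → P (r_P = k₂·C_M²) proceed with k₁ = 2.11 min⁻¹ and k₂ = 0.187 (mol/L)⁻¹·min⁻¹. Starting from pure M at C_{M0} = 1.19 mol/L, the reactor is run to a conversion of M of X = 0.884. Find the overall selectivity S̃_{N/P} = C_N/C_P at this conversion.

C_M = C_{M0}(1−X) = 0.1380 mol/L.
Along a PFR/batch, dC_N/dC_M = −r_N/(r_N+r_P) = −k₁/(k₁+k₂·C_M).
Integrating from C_{M0} to C_M: C_N = (2.11/0.187)·ln[(2.11+0.187·1.19)/(2.11+0.187·0.138)] = 11.28·ln(2.333/2.136) = 0.9941 mol/L.
C_P = (C_{M0}−C_M)−C_N = 0.05782 mol/L; S̃_{N/P} = 0.9941/0.05782 = 17.2.

17.2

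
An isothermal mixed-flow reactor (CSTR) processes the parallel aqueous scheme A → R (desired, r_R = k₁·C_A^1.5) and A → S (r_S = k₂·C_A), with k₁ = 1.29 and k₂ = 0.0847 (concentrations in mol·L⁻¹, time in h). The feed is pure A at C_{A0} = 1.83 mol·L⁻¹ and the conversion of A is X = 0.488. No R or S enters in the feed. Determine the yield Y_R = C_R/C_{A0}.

Exit C_A = C_{A0}(1−X) = 1.83×0.512 = 0.9370 mol·L⁻¹.
A CSTR operates uniformly at the exit composition, giving r_R = 1.170 and r_S = 0.07936 (each k·C_A^n at C_A = 0.9370).
Fraction of consumed A going to R: r_R/(r_R+r_S) = 0.9365.
C_R = 0.9365·C_{A0}·X = 0.9365×1.83×0.488 = 0.836 mol·L⁻¹; Y_R = C_R/C_{A0} = 0.457.

0.457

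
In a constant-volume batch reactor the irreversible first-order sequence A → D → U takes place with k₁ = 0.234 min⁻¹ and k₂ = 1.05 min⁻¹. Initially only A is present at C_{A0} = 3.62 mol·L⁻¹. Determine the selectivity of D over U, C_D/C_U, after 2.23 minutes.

For first-order series with pure A initially, C_D(t) = k₁C_{A0}/(k₂−k₁)·(e^(−k₁t) − e^(−k₂t)).
e^(−k₁t) = e^(−0.234×2.23) = e^(−0.5218) = 0.5934; e^(−k₂t) = e^(−2.341) = 0.09618.
C_D = 0.234×3.62/(1.05−0.234) × (0.5934−0.09618) = 1.038×0.4973 = 0.5162 mol·L⁻¹.
C_A = C_{A0}e^(−k₁t) = 2.148 mol·L⁻¹, so C_U = C_{A0}−C_A−C_D = 0.9556 mol·L⁻¹; C_D/C_U = 0.540.

0.540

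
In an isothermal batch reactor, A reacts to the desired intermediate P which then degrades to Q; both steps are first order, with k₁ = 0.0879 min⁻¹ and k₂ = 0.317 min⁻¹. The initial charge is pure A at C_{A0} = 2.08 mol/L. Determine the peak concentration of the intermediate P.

At the optimum, C_{P,max}/C_{A0} = (k₁/k₂)^[k₂/(k₂−k₁)].
= (0.0879/0.317)^(0.317/(0.317−0.0879)) = (0.2773)^(1.384) = 0.1695.
C_{P,max} = 0.1695×2.08 = 0.353 mol/L.

0.353 mol/L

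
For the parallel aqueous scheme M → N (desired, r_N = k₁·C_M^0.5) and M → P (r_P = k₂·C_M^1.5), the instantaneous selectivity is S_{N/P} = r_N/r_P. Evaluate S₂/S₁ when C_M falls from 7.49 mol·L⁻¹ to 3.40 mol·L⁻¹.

2.20

S_{N/P} = (k₁/k₂)·C_M⁻¹, so S₂/S₁ = (C_{M,2}/C_{M,1})⁻¹.
= 7.49/3.40 = 2.20.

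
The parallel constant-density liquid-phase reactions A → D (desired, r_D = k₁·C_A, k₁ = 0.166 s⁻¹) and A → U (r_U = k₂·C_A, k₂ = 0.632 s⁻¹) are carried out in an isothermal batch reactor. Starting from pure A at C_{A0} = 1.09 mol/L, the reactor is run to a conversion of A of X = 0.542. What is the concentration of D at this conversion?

0.123 mol/L

C_A = C_{A0}(1−X) = 0.4992 mol/L.
Both paths are first order in A, so the instantaneous fraction to D is constant: dC_D/d(−C_A) = k₁/(k₁+k₂) = 0.2080.
C_D = 0.2080·(C_{A0}−C_A) = 0.2080×0.5908 = 0.123 mol/L.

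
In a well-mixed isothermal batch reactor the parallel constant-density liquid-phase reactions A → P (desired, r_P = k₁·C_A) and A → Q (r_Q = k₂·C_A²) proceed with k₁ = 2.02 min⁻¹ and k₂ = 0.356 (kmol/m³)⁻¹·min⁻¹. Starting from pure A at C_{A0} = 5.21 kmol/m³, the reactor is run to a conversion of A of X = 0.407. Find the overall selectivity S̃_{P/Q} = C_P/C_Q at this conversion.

1.38

C_A = C_{A0}(1−X) = 3.090 kmol/m³.
Along a PFR/batch, dC_P/dC_A = −r_P/(r_P+r_Q) = −k₁/(k₁+k₂·C_A).
Integrating from C_{A0} to C_A: C_P = (2.02/0.356)·ln[(2.02+0.356·5.21)/(2.02+0.356·3.09)] = 5.674·ln(3.875/3.120) = 1.230 kmol/m³.
C_Q = (C_{A0}−C_A)−C_P = 0.8909 kmol/m³; S̃_{P/Q} = 1.230/0.8909 = 1.38.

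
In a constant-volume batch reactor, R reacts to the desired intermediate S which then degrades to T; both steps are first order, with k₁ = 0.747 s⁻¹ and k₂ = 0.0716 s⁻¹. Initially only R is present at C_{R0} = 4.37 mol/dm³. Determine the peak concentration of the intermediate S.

At the optimum, C_{S,max}/C_{R0} = (k₁/k₂)^[k₂/(k₂−k₁)].
= (0.747/0.0716)^(0.0716/(0.0716−0.747)) = (10.43)^(-0.1060) = 0.7799.
C_{S,max} = 0.7799×4.37 = 3.41 mol/dm³.

3.41 mol/dm³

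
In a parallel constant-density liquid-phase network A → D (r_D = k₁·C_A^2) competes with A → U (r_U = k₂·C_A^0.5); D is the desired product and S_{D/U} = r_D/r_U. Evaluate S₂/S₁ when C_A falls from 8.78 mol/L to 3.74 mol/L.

S_{D/U} = (k₁/k₂)·C_A^1.5, so S₂/S₁ = (C_{A,2}/C_{A,1})^1.5.
= (3.74/8.78)^1.5 = (0.4260)^1.5 = 0.278.
Selectivity toward D falls as C_A falls — high-concentration operation is favoured.

0.278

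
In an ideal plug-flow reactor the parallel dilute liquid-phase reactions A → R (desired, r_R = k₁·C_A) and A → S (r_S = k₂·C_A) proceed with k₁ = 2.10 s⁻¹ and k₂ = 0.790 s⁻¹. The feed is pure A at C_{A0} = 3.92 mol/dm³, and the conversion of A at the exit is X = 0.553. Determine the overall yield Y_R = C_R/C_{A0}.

0.402

C_A = C_{A0}(1−X) = 1.752 mol/dm³.
Both paths are first order in A, so the instantaneous fraction to R is constant: dC_R/d(−C_A) = k₁/(k₁+k₂) = 0.7266.
C_R = 0.7266·(C_{A0}−C_A) = 0.7266×2.168 = 1.58 mol/dm³.
Y_R = C_R/C_{A0} = 1.575/3.92 = 0.402.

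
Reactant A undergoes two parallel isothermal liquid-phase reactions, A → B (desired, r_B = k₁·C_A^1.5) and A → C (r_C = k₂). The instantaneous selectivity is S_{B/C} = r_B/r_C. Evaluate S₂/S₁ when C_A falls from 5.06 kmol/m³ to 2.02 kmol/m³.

S_{B/C} = (k₁/k₂)·C_A^1.5, so S₂/S₁ = (C_{A,2}/C_{A,1})^1.5.
= (2.02/5.06)^1.5 = (0.3992)^1.5 = 0.252.

0.252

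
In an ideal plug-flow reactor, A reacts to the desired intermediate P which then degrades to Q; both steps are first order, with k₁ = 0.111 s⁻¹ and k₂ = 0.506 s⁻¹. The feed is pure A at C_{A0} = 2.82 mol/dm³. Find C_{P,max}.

At the optimum, C_{P,max}/C_{A0} = (k₁/k₂)^[k₂/(k₂−k₁)].
= (0.111/0.506)^(0.506/(0.506−0.111)) = (0.2194)^(1.281) = 0.1432.
C_{P,max} = 0.1432×2.82 = 0.404 mol/dm³.

0.404 mol/dm³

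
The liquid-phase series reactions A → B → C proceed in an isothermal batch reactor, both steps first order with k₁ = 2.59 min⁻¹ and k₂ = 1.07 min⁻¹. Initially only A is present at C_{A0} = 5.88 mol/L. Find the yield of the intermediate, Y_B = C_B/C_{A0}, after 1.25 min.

Solving the coupled first-order balances gives C_B(t) = [k₁/(k₂−k₁)]·C_{A0}·(e^(−k₁t) − e^(−k₂t)).
e^(−k₁t) = e^(−2.59×1.25) = e^(−3.237) = 0.03926; e^(−k₂t) = e^(−1.338) = 0.2625.
C_B = 2.59×5.88/(1.07−2.59) × (0.03926−0.2625) = (-10.02)×(-0.2232) = 2.237 mol/L.
Y_B = C_B/C_{A0} = 2.237/5.88 = 0.380.

0.380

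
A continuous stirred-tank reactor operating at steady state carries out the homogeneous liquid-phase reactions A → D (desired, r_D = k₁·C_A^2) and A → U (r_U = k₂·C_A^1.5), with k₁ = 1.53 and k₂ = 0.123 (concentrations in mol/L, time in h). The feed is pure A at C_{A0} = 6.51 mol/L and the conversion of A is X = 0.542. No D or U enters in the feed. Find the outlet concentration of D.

Exit C_A = C_{A0}(1−X) = 6.51×0.458 = 2.982 mol/L.
Rates in a CSTR are evaluated at the outlet concentration: r_D = 1.53×2.982^2 = 13.60, r_U = 0.123×2.982^1.5 = 0.6332.
Fraction of consumed A going to D: r_D/(r_D+r_U) = 0.9555.
C_D = 0.9555·C_{A0}·X = 0.9555×6.51×0.542 = 3.37 mol/L.

3.37 mol/L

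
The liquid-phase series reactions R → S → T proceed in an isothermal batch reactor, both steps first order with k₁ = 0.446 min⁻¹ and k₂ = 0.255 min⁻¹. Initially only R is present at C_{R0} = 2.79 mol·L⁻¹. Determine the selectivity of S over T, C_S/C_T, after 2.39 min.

2.44

For first-order series with pure R initially, C_S(t) = k₁C_{R0}/(k₂−k₁)·(e^(−k₁t) − e^(−k₂t)).
e^(−k₁t) = e^(−0.446×2.39) = e^(−1.066) = 0.3444; e^(−k₂t) = e^(−0.6095) = 0.5436.
C_S = 0.446×2.79/(0.255−0.446) × (0.3444−0.5436) = (-6.515)×(-0.1992) = 1.298 mol·L⁻¹.
C_R = C_{R0}e^(−k₁t) = 0.9609 mol·L⁻¹, so C_T = C_{R0}−C_R−C_S = 0.5311 mol·L⁻¹; C_S/C_T = 2.44.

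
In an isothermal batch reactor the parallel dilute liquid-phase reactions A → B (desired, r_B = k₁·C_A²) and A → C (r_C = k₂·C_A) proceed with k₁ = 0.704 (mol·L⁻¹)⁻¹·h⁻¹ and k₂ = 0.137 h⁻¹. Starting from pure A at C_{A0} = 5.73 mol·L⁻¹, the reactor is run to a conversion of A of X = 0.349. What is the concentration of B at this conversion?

C_A = C_{A0}(1−X) = 3.730 mol·L⁻¹.
Along a PFR/batch, dC_C/dC_A = −r_C/(r_B+r_C) = −k₂/(k₂+k₁·C_A).
Integrating from C_{A0} to C_A: C_C = (0.137/0.704)·ln[(0.137+0.704·5.73)/(0.137+0.704·3.73)] = 0.1946·ln(4.171/2.763) = 0.08014 mol·L⁻¹.
Then C_B = (C_{A0}−C_A) − C_C = 2.000 − 0.08014 = 1.920 mol·L⁻¹.

1.92 mol·L⁻¹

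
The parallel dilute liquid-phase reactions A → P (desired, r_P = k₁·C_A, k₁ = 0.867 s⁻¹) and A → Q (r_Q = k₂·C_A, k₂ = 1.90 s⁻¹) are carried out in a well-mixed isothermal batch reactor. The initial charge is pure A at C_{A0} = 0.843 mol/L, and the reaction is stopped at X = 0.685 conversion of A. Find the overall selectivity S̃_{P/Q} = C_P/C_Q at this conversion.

0.456

C_A = C_{A0}(1−X) = 0.2655 mol/L.
Both paths are first order in A, so the instantaneous fraction to P is constant: dC_P/d(−C_A) = k₁/(k₁+k₂) = 0.3133.
C_P = 0.3133·(C_{A0}−C_A) = 0.3133×0.5775 = 0.181 mol/L.
C_Q = (C_{A0}−C_A)−C_P = 0.3965 mol/L; S̃_{P/Q} = 0.1809/0.3965 = 0.456.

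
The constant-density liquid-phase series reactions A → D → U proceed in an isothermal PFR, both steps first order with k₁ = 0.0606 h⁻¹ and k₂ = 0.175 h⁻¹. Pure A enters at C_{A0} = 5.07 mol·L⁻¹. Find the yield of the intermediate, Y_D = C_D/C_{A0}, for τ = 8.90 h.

Solving the coupled first-order balances gives C_D(τ) = [k₁/(k₂−k₁)]·C_{A0}·(e^(−k₁τ) − e^(−k₂τ)).
e^(−k₁τ) = e^(−0.0606×8.90) = e^(−0.5393) = 0.5831; e^(−k₂τ) = e^(−1.557) = 0.2107.
C_D = 0.0606×5.07/(0.175−0.0606) × (0.5831−0.2107) = 2.686×0.3725 = 1.000 mol·L⁻¹.
Y_D = C_D/C_{A0} = 1.000/5.07 = 0.197.

0.197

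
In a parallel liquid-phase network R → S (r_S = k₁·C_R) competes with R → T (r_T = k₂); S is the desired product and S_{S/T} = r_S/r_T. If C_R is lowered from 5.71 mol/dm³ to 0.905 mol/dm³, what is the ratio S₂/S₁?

0.158

S_{S/T} = (k₁/k₂)·C_R, so S₂/S₁ = (C_{R,2}/C_{R,1}).
= 0.905/5.71 = 0.158.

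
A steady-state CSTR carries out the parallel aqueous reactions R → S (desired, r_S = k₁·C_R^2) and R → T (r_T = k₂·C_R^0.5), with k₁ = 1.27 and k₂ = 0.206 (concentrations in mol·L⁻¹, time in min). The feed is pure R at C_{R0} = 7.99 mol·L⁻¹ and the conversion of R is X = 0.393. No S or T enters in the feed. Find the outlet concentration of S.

Exit C_R = C_{R0}(1−X) = 7.99×0.607 = 4.850 mol·L⁻¹.
A CSTR operates uniformly at the exit composition, giving r_S = 29.87 and r_T = 0.4537 (each k·C_R^n at C_R = 4.850).
Fraction of consumed R going to S: r_S/(r_S+r_T) = 0.9850.
C_S = 0.9850·C_{R0}·X = 0.9850×7.99×0.393 = 3.09 mol·L⁻¹.

3.09 mol·L⁻¹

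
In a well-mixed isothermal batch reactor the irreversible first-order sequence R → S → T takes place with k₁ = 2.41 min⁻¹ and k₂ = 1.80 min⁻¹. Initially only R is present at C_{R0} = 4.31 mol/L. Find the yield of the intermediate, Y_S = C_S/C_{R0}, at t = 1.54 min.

0.151

The intermediate concentration in a first-order A→B→C sequence is C_S = k₁C_{R0}(e^(−k₁t) − e^(−k₂t))/(k₂−k₁).
e^(−k₁t) = e^(−2.41×1.54) = e^(−3.711) = 0.02444; e^(−k₂t) = e^(−2.772) = 0.06254.
C_S = 2.41×4.31/(1.80−2.41) × (0.02444−0.06254) = (-17.03)×(-0.03809) = 0.6487 mol/L.
Y_S = C_S/C_{R0} = 0.6487/4.31 = 0.151.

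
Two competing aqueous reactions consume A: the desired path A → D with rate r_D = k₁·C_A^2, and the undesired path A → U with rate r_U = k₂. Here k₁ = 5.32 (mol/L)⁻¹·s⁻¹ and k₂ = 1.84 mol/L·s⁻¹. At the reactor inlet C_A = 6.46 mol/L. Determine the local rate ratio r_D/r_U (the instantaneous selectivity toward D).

S_{D/U} = r_D/r_U = (k₁·C_A^2)/(k₂) = (k₁/k₂)·C_A^2.
= (5.32×6.460^2) / (1.84) = 222.0/1.840 = 121.
Since the desired path is higher order in A, keeping C_A high (PFR or concentrated feed) favours D.

121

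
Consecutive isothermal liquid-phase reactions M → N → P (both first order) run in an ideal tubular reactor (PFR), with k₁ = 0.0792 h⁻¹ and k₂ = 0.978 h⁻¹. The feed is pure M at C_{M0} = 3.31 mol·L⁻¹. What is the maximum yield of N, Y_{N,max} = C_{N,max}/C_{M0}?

0.0649

Evaluating C_N at τ_opt = ln(k₂/k₁)/(k₂−k₁) gives C_{N,max}/C_{M0} = (k₁/k₂)^[k₂/(k₂−k₁)].
= (0.0792/0.978)^(0.978/(0.978−0.0792)) = (0.08098)^(1.088) = 0.06489.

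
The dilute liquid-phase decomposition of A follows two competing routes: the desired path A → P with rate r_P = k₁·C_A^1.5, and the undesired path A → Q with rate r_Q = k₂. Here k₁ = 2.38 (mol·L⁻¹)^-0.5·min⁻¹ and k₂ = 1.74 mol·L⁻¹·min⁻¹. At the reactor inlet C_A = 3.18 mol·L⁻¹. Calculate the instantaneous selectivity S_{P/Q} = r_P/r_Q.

S_{P/Q} = r_P/r_Q = (k₁·C_A^1.5)/(k₂) = (k₁/k₂)·C_A^1.5.
= (2.38×3.180^1.5) / (1.74) = 13.50/1.740 = 7.76.

7.76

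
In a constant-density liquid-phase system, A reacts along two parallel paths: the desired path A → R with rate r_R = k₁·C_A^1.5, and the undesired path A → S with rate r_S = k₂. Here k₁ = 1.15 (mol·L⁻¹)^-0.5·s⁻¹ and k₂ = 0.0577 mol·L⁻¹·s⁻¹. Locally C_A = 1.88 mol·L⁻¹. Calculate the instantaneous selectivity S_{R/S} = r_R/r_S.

S_{R/S} = r_R/r_S = (k₁·C_A^1.5)/(k₂) = (k₁/k₂)·C_A^1.5.
= (1.15×1.880^1.5) / (0.0577) = 2.964/0.05770 = 51.4.

51.4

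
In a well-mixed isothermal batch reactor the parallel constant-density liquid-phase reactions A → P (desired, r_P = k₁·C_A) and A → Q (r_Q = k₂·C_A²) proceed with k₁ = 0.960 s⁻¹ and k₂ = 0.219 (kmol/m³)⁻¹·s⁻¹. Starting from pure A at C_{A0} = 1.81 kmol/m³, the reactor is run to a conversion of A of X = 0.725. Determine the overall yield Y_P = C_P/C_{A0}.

0.577

C_A = C_{A0}(1−X) = 0.4978 kmol/m³.
Along a PFR/batch, dC_P/dC_A = −r_P/(r_P+r_Q) = −k₁/(k₁+k₂·C_A).
Integrating from C_{A0} to C_A: C_P = (0.960/0.219)·ln[(0.960+0.219·1.81)/(0.960+0.219·0.498)] = 4.384·ln(1.356/1.069) = 1.044 kmol/m³.
Y_P = C_P/C_{A0} = 1.044/1.81 = 0.577.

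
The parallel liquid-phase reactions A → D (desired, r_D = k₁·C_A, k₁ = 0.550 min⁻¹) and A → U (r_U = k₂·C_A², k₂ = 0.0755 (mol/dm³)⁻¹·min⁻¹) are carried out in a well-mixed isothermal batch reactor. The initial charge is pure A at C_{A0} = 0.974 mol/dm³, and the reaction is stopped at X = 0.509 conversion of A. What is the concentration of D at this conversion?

0.451 mol/dm³

C_A = C_{A0}(1−X) = 0.4782 mol/dm³.
Along a PFR/batch, dC_D/dC_A = −r_D/(r_D+r_U) = −k₁/(k₁+k₂·C_A).
Integrating from C_{A0} to C_A: C_D = (0.550/0.0755)·ln[(0.550+0.0755·0.974)/(0.550+0.0755·0.478)] = 7.285·ln(0.6235/0.5861) = 0.4510 mol/dm³.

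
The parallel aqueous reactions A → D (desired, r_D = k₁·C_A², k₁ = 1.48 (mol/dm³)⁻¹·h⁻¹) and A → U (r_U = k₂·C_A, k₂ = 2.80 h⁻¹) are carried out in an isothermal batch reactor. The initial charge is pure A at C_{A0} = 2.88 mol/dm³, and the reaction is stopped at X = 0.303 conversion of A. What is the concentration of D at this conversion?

0.491 mol/dm³

C_A = C_{A0}(1−X) = 2.007 mol/dm³.
Along a PFR/batch, dC_U/dC_A = −r_U/(r_D+r_U) = −k₂/(k₂+k₁·C_A).
Integrating from C_{A0} to C_A: C_U = (2.80/1.48)·ln[(2.80+1.48·2.88)/(2.80+1.48·2.01)] = 1.892·ln(7.062/5.771) = 0.3821 mol/dm³.
Then C_D = (C_{A0}−C_A) − C_U = 0.8726 − 0.3821 = 0.4906 mol/dm³.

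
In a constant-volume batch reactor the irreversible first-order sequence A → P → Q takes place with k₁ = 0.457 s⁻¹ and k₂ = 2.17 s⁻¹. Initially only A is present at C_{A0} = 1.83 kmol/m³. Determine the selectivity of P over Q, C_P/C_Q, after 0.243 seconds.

3.41

For first-order series with pure A initially, C_P(t) = k₁C_{A0}/(k₂−k₁)·(e^(−k₁t) − e^(−k₂t)).
e^(−k₁t) = e^(−0.457×0.243) = e^(−0.1111) = 0.8949; e^(−k₂t) = e^(−0.5273) = 0.5902.
C_P = 0.457×1.83/(2.17−0.457) × (0.8949−0.5902) = 0.4882×0.3047 = 0.1488 kmol/m³.
C_A = C_{A0}e^(−k₁t) = 1.638 kmol/m³, so C_Q = C_{A0}−C_A−C_P = 0.04359 kmol/m³; C_P/C_Q = 3.41.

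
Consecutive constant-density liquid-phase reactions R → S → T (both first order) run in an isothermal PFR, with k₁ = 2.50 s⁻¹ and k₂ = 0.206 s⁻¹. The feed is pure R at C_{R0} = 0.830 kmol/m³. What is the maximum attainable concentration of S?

For a first-order series the maximum intermediate yield is C_{S,max}/C_{R0} = (k₁/k₂)^[k₂/(k₂−k₁)].
= (2.50/0.206)^(0.206/(0.206−2.50)) = (12.14)^(-0.08980) = 0.7992.
C_{S,max} = 0.7992×0.830 = 0.663 kmol/m³.

0.663 kmol/m³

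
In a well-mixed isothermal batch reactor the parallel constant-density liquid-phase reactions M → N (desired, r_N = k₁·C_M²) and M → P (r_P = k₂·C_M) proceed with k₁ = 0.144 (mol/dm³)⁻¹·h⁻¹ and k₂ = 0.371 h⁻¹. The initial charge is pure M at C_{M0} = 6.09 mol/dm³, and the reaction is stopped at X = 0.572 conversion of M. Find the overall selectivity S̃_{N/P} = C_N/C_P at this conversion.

1.63

C_M = C_{M0}(1−X) = 2.607 mol/dm³.
Along a PFR/batch, dC_P/dC_M = −r_P/(r_N+r_P) = −k₂/(k₂+k₁·C_M).
Integrating from C_{M0} to C_M: C_P = (0.371/0.144)·ln[(0.371+0.144·6.09)/(0.371+0.144·2.61)] = 2.576·ln(1.248/0.7463) = 1.324 mol/dm³.
Then C_N = (C_{M0}−C_M) − C_P = 3.483 − 1.324 = 2.159 mol/dm³.
S̃_{N/P} = C_N/C_P = 2.159/1.324 = 1.63.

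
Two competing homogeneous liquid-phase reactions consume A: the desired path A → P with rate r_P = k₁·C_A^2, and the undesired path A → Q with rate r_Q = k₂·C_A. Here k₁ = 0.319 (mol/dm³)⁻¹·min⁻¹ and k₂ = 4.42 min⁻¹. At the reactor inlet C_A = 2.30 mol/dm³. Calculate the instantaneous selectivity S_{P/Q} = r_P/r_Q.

0.166

S_{P/Q} = r_P/r_Q = (k₁·C_A^2)/(k₂·C_A) = (k₁/k₂)·C_A.
= (0.319×2.300^2) / (4.42×2.300) = 1.688/10.17 = 0.166.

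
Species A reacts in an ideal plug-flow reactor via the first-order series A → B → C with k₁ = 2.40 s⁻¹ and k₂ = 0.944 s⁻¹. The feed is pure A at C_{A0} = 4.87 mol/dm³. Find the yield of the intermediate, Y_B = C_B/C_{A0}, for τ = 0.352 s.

0.474

The intermediate concentration in a first-order A→B→C sequence is C_B = k₁C_{A0}(e^(−k₁τ) − e^(−k₂τ))/(k₂−k₁).
e^(−k₁τ) = e^(−2.40×0.352) = e^(−0.8448) = 0.4296; e^(−k₂τ) = e^(−0.3323) = 0.7173.
C_B = 2.40×4.87/(0.944−2.40) × (0.4296−0.7173) = (-8.027)×(-0.2876) = 2.309 mol/dm³.
Y_B = C_B/C_{A0} = 2.309/4.87 = 0.474.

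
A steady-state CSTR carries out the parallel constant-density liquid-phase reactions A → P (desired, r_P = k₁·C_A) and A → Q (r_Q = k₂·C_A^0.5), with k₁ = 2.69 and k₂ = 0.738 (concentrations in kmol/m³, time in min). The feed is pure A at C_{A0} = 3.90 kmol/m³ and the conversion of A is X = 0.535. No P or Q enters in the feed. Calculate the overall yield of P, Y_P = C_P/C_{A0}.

0.444

Exit C_A = C_{A0}(1−X) = 3.90×0.465 = 1.813 kmol/m³.
In a CSTR the entire volume is at exit conditions, so r_P = 2.69×1.813 = 4.878 and r_Q = 0.738×1.813^0.5 = 0.9938.
Fraction of consumed A going to P: r_P/(r_P+r_Q) = 0.8308.
C_P = 0.8308·C_{A0}·X = 0.8308×3.90×0.535 = 1.73 kmol/m³; Y_P = C_P/C_{A0} = 0.444.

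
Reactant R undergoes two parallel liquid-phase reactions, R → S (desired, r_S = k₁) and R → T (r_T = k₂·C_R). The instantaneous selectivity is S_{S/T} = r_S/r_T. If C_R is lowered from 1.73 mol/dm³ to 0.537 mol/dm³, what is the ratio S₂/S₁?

S_{S/T} = (k₁/k₂)·C_R⁻¹, so S₂/S₁ = (C_{R,2}/C_{R,1})⁻¹.
= 1.73/0.537 = 3.22.
Selectivity toward S rises as C_R falls — low-concentration operation is favoured.

3.22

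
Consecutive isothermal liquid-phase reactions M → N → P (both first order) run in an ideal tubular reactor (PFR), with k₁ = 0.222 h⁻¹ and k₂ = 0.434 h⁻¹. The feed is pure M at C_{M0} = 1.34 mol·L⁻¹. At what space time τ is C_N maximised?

Setting dC_N/dτ = 0 gives τ_opt = ln(k₂/k₁)/(k₂−k₁).
= ln(0.434/0.222)/(0.434−0.222) = ln(1.955)/0.2120 = 0.6704/0.2120 = 3.16 h.

3.16 h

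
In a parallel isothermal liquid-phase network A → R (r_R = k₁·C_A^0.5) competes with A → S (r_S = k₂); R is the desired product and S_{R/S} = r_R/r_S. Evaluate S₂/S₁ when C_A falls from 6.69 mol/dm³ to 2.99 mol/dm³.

S_{R/S} = (k₁/k₂)·C_A^0.5, so S₂/S₁ = (C_{A,2}/C_{A,1})^0.5.
= (2.99/6.69)^0.5 = (0.4469)^0.5 = 0.669.

0.669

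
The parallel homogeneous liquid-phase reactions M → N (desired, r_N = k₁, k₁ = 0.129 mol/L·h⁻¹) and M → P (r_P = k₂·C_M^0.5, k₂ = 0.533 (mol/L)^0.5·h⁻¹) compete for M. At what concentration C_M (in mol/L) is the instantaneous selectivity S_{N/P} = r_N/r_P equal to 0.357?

0.460 mol/L

S_{N/P} = (k₁/k₂)·C_M^-0.5 ⇒ C_M = (S·k₂/k₁)^(-2).
= (0.357×0.533/0.129)^(-2) = (1.475)^(-2) = 0.460 mol/L.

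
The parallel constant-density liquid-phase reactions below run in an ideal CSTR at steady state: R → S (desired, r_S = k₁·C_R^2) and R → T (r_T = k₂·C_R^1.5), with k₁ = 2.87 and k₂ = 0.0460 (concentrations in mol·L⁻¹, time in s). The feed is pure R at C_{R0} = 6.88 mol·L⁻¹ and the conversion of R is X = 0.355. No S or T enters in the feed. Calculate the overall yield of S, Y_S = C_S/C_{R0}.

0.352

Exit C_R = C_{R0}(1−X) = 6.88×0.645 = 4.438 mol·L⁻¹.
Rates in a CSTR are evaluated at the outlet concentration: r_S = 2.87×4.438^2 = 56.52, r_T = 0.0460×4.438^1.5 = 0.4300.
Fraction of consumed R going to S: r_S/(r_S+r_T) = 0.9924.
C_S = 0.9924·C_{R0}·X = 0.9924×6.88×0.355 = 2.42 mol·L⁻¹; Y_S = C_S/C_{R0} = 0.352.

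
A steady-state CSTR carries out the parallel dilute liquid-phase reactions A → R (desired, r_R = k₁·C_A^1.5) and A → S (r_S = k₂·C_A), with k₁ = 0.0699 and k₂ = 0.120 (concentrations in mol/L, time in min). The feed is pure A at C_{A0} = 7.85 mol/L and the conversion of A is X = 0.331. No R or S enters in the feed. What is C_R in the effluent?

Exit C_A = C_{A0}(1−X) = 7.85×0.669 = 5.252 mol/L.
A CSTR operates uniformly at the exit composition, giving r_R = 0.8412 and r_S = 0.6302 (each k·C_A^n at C_A = 5.252).
Fraction of consumed A going to R: r_R/(r_R+r_S) = 0.5717.
C_R = 0.5717·C_{A0}·X = 0.5717×7.85×0.331 = 1.49 mol/L.

1.49 mol/L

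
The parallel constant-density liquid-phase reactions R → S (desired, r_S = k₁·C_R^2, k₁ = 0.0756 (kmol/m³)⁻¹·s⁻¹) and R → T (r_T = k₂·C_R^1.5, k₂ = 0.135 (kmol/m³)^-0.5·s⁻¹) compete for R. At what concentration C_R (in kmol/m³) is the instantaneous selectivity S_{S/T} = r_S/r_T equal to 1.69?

9.11 kmol/m³

S_{S/T} = (k₁/k₂)·C_R^0.5 ⇒ C_R = (S·k₂/k₁)^(2).
= (1.69×0.135/0.0756)^(2) = (3.018)^(2) = 9.11 kmol/m³.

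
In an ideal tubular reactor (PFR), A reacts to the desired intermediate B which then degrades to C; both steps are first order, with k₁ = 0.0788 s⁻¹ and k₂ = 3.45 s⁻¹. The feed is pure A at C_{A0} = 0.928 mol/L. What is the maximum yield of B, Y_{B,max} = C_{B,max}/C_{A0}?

0.0209

At the optimum, C_{B,max}/C_{A0} = (k₁/k₂)^[k₂/(k₂−k₁)].
= (0.0788/3.45)^(3.45/(3.45−0.0788)) = (0.02284)^(1.023) = 0.02091.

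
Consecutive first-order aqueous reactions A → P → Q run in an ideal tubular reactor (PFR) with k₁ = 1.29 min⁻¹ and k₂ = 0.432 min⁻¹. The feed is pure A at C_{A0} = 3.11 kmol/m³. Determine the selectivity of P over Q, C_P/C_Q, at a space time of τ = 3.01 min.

0.630

Solving the coupled first-order balances gives C_P(τ) = [k₁/(k₂−k₁)]·C_{A0}·(e^(−k₁τ) − e^(−k₂τ)).
e^(−k₁τ) = e^(−1.29×3.01) = e^(−3.883) = 0.02059; e^(−k₂τ) = e^(−1.300) = 0.2724.
C_P = 1.29×3.11/(0.432−1.29) × (0.02059−0.2724) = (-4.676)×(-0.2519) = 1.178 kmol/m³.
C_A = C_{A0}e^(−k₁τ) = 0.06404 kmol/m³, so C_Q = C_{A0}−C_A−C_P = 1.868 kmol/m³; C_P/C_Q = 0.630.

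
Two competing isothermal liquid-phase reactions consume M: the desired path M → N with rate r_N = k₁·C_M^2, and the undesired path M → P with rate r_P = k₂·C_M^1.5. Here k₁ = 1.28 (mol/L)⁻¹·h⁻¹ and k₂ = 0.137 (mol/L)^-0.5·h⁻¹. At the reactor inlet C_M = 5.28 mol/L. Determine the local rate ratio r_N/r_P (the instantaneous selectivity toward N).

S_{N/P} = r_N/r_P = (k₁·C_M^2)/(k₂·C_M^1.5) = (k₁/k₂)·C_M^0.5.
= (1.28×5.280^2) / (0.137×5.280^1.5) = 35.68/1.662 = 21.5.

21.5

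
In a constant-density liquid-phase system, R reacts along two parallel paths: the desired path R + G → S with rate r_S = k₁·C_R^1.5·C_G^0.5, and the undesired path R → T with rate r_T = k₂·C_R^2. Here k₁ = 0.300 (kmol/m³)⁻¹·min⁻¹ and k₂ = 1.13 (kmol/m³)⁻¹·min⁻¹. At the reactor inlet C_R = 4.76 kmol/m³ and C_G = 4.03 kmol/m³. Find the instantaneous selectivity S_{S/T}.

S_{S/T} = r_S/r_T = (k₁·C_R^1.5·C_G^0.5)/(k₂·C_R^2) = (k₁/k₂)·C_R^-0.5·C_G^0.5.
= (0.300×4.760^1.5×4.030^0.5) / (1.13×4.760^2) = 6.254/25.60 = 0.244.
The undesired path is higher order in R, so low C_R (CSTR or dilute feed) favours S.

0.244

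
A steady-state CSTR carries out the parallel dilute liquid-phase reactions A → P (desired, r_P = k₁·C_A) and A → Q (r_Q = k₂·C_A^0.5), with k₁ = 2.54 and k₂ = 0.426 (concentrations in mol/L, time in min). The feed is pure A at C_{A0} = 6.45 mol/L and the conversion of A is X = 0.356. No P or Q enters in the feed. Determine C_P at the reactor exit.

2.12 mol/L

Exit C_A = C_{A0}(1−X) = 6.45×0.644 = 4.154 mol/L.
In a CSTR the entire volume is at exit conditions, so r_P = 2.54×4.154 = 10.55 and r_Q = 0.426×4.154^0.5 = 0.8682.
Fraction of consumed A going to P: r_P/(r_P+r_Q) = 0.9240.
C_P = 0.9240·C_{A0}·X = 0.9240×6.45×0.356 = 2.12 mol/L.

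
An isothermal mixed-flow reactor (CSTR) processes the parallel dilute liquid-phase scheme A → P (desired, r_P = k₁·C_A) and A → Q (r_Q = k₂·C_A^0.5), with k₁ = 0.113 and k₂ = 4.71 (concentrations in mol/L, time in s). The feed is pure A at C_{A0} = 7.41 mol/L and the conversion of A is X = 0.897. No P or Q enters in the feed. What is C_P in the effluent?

0.136 mol/L

Exit C_A = C_{A0}(1−X) = 7.41×0.103 = 0.7632 mol/L.
A CSTR operates uniformly at the exit composition, giving r_P = 0.08624 and r_Q = 4.115 (each k·C_A^n at C_A = 0.7632).
Fraction of consumed A going to P: r_P/(r_P+r_Q) = 0.02053.
C_P = 0.02053·C_{A0}·X = 0.02053×7.41×0.897 = 0.136 mol/L.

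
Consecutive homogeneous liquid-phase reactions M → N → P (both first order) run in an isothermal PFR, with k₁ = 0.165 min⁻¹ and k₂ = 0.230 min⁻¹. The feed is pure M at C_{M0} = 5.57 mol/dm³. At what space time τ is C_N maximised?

5.11 min

For first-order series the maximum of C_N occurs at τ_opt = ln(k₂/k₁)/(k₂−k₁).
= ln(0.230/0.165)/(0.230−0.165) = ln(1.394)/0.06500 = 0.3321/0.06500 = 5.11 min.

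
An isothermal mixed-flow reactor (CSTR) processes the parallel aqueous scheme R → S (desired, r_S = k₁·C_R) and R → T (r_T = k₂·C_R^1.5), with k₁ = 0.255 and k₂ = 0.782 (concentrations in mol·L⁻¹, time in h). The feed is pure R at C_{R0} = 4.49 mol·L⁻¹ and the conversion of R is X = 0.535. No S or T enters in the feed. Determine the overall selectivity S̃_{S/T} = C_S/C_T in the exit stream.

0.226

Exit C_R = C_{R0}(1−X) = 4.49×0.465 = 2.088 mol·L⁻¹.
A CSTR operates uniformly at the exit composition, giving r_S = 0.5324 and r_T = 2.359 (each k·C_R^n at C_R = 2.088).
Overall selectivity = C_S/C_T = r_Sτ/(r_Tτ) = r_S/r_T = 0.226.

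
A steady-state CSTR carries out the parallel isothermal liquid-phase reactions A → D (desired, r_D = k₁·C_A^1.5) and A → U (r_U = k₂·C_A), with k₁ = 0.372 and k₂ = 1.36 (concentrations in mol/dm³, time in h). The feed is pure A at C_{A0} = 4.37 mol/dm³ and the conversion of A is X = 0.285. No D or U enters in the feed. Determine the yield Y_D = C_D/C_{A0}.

Exit C_A = C_{A0}(1−X) = 4.37×0.715 = 3.125 mol/dm³.
A CSTR operates uniformly at the exit composition, giving r_D = 2.055 and r_U = 4.249 (each k·C_A^n at C_A = 3.125).
Fraction of consumed A going to D: r_D/(r_D+r_U) = 0.3259.
C_D = 0.3259·C_{A0}·X = 0.3259×4.37×0.285 = 0.406 mol/dm³; Y_D = C_D/C_{A0} = 0.0929.

0.0929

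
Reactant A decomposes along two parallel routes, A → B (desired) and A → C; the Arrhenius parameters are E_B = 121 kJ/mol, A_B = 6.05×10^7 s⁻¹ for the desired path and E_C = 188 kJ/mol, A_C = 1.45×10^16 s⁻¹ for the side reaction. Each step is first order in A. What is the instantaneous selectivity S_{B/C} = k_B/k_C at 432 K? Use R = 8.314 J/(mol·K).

k_B/k_C = (A_B/A_C)·exp[−(E_B−E_C)/(RT)] = (A_B/A_C)·exp[(E_C−E_B)/(RT)].
(E_C−E_B)/(RT) = (188−121)×10³/(8.314×432) = 67000/3592 = 18.65.
k_B/k_C = (6.05×10^7/1.45×10^16)·exp(18.65) = 4.172×10^-9 × 1.263×10^8 = 0.527.
Since E_B < E_C, lowering the temperature improves selectivity toward B.

0.527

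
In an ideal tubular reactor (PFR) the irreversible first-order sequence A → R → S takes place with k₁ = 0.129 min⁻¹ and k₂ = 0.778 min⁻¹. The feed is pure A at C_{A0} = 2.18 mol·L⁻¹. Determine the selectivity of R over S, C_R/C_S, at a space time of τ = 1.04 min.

The intermediate concentration in a first-order A→B→C sequence is C_R = k₁C_{A0}(e^(−k₁τ) − e^(−k₂τ))/(k₂−k₁).
e^(−k₁τ) = e^(−0.129×1.04) = e^(−0.1342) = 0.8745; e^(−k₂τ) = e^(−0.8091) = 0.4452.
C_R = 0.129×2.18/(0.778−0.129) × (0.8745−0.4452) = 0.4333×0.4292 = 0.1860 mol·L⁻¹.
C_A = C_{A0}e^(−k₁τ) = 1.906 mol·L⁻¹, so C_S = C_{A0}−C_A−C_R = 0.08772 mol·L⁻¹; C_R/C_S = 2.12.

2.12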